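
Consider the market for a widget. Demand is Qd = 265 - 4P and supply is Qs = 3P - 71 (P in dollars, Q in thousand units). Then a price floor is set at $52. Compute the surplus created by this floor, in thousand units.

28

Equilibrium: 265 - 4P = 3P - 71, so 336 = 7P and P* = 48, Q* = 73.
Since 52 > 48, the floor is binding.
At P = 52: Qd = 265 - 4·52 = 57 and Qs = 3·52 - 71 = 85.
Surplus = Qs - Qd = 85 - 57 = 28.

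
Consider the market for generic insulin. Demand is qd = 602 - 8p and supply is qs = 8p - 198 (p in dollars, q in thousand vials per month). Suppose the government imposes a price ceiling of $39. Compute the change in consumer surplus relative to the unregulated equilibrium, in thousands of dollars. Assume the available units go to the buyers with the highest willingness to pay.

Setting quantity demanded equal to quantity supplied, 602 - 8p = 8p - 198, gives p* = 50 and q* = 202.
Because the ceiling (39) lies below the market-clearing price, it is binding.
At p = 39: qd = 602 - 8·39 = 290 and qs = 8·39 - 198 = 114.
Consumer surplus without the control is ½ · (75.25 - 50) · 202 = 2550.25.
With the ceiling, 114 units are sold at 39 (assume they go to the highest-value buyers). The demand price at q = 114 is 61, so CS = ½ · [(75.25 - 39) + (61 - 39)] · 114 = 3320.25.
Change in consumer surplus = 3320.25 - 2550.25 = 770.

770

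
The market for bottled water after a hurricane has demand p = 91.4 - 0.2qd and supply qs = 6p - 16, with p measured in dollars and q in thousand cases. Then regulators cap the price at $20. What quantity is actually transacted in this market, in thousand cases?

104

Rearranging demand gives qd = 457 - 5p. In a free market, 457 - 5p = 6p - 16 gives the equilibrium p* = 43, q* = 242.
Since 20 < 43, the ceiling is binding.
At p = 20: qd = 457 - 5·20 = 357 and qs = 6·20 - 16 = 104.
The quantity actually transacted is the short side, supply: 104.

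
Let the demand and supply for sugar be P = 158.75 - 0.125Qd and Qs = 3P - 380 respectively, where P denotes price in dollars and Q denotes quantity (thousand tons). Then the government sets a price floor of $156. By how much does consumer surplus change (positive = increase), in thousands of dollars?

-276

Rearranging demand gives Qd = 1270 - 8P. In a free market, 1270 - 8P = 3P - 380 gives the equilibrium P* = 150, Q* = 70.
Because the floor (156) lies above the market-clearing price, it is binding.
At P = 156: Qd = 1270 - 8·156 = 22 and Qs = 3·156 - 380 = 88.
Consumer surplus without the control is ½ · (158.75 - 150) · 70 = 306.25.
With the floor, consumers buy 22 units at 156, so CS = ½ · (158.75 - 156) · 22 = 30.25.
Change in consumer surplus = 30.25 - 306.25 = -276.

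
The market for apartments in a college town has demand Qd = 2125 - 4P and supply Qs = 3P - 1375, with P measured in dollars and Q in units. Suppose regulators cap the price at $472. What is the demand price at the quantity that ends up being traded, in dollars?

521

Setting quantity demanded equal to quantity supplied, 2125 - 4P = 3P - 1375, gives P* = 500 and Q* = 125.
The ceiling of 472 is below the equilibrium price 500, so it binds.
At P = 472: Qd = 2125 - 4·472 = 237 and Qs = 3·472 - 1375 = 41.
Only 41 units reach the market. On the demand curve, the marginal buyer's willingness to pay at Q = 41 is (2125 - 41)/4 = 521.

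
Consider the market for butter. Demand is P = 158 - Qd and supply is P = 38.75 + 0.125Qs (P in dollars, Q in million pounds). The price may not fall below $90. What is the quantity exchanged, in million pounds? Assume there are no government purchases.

Rearranging demand gives Qd = 158 - P; rearranging supply gives Qs = 8P - 310. Setting quantity demanded equal to quantity supplied, 158 - P = 8P - 310, gives P* = 52 and Q* = 106.
Since 90 > 52, the floor is binding.
At P = 90: Qd = 158 - 90 = 68 and Qs = 8·90 - 310 = 410.
The quantity actually transacted is the short side, demand: 68.

68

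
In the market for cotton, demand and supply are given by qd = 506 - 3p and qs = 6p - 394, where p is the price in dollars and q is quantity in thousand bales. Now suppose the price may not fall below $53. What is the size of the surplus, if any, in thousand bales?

0

Equilibrium: 506 - 3p = 6p - 394, so 900 = 9p and p* = 100, q* = 206.
Since 53 is below p* = 100, the floor does not bind and the free-market outcome prevails.
Since the control does not bind, there is no surplus.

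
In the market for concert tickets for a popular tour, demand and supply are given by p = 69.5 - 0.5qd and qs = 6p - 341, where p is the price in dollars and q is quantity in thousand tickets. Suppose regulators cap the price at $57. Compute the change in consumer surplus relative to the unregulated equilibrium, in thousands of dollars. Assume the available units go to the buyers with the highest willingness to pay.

-78

Rearranging demand gives qd = 139 - 2p. Equilibrium: 139 - 2p = 6p - 341, so 480 = 8p and p* = 60, q* = 19.
The ceiling of 57 is below the equilibrium price 60, so it binds.
At p = 57: qd = 139 - 2·57 = 25 and qs = 6·57 - 341 = 1.
Consumer surplus without the control is ½ · (69.5 - 60) · 19 = 90.25.
With the ceiling, 1 units are sold at 57 (assume they go to the highest-value buyers). The demand price at q = 1 is 69, so CS = ½ · [(69.5 - 57) + (69 - 57)] · 1 = 12.25.
Change in consumer surplus = 12.25 - 90.25 = -78.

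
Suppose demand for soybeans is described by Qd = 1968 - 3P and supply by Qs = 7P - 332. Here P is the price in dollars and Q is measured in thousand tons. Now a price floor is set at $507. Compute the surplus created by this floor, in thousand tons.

Equilibrium: 1968 - 3P = 7P - 332, so 2300 = 10P and P* = 230, Q* = 1278.
Since 507 > 230, the floor is binding.
At P = 507: Qd = 1968 - 3·507 = 447 and Qs = 7·507 - 332 = 3217.
Surplus = Qs - Qd = 3217 - 447 = 2770.

2770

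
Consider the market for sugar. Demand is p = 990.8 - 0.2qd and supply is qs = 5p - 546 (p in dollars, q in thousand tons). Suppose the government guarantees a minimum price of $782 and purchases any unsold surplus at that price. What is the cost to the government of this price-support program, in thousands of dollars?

1814240

Rearranging demand gives qd = 4954 - 5p. In a free market, 4954 - 5p = 5p - 546 gives the equilibrium p* = 550, q* = 2204.
Since 782 > 550, the floor is binding.
At p = 782: qd = 4954 - 5·782 = 1044 and qs = 5·782 - 546 = 3364.
Surplus = qs - qd = 2320.
Government expenditure = surplus × support price = 2320 × 782 = 1814240.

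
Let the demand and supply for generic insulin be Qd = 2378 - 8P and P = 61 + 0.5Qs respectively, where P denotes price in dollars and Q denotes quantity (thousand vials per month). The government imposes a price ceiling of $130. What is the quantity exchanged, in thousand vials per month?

Rearranging supply gives Qs = 2P - 122. In a free market, 2378 - 8P = 2P - 122 gives the equilibrium P* = 250, Q* = 378.
Since 130 < 250, the ceiling is binding.
At P = 130: Qd = 2378 - 8·130 = 1338 and Qs = 2·130 - 122 = 138.
The quantity actually transacted is the short side, supply: 138.

138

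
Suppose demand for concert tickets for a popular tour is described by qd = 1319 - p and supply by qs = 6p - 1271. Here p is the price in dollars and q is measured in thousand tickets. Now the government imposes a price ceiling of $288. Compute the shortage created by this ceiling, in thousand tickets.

574

Setting quantity demanded equal to quantity supplied, 1319 - p = 6p - 1271, gives p* = 370 and q* = 949.
Because the ceiling (288) lies below the market-clearing price, it is binding.
At p = 288: qd = 1319 - 288 = 1031 and qs = 6·288 - 1271 = 457.
Shortage = qd - qs = 1031 - 457 = 574.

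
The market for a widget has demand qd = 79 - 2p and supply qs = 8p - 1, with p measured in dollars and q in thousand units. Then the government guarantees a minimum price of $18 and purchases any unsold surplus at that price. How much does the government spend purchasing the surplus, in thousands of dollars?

Equilibrium: 79 - 2p = 8p - 1, so 80 = 10p and p* = 8, q* = 63.
Because the floor (18) lies above the market-clearing price, it is binding.
At p = 18: qd = 79 - 2·18 = 43 and qs = 8·18 - 1 = 143.
Surplus = qs - qd = 100.
Government expenditure = surplus × support price = 100 × 18 = 1800.

1800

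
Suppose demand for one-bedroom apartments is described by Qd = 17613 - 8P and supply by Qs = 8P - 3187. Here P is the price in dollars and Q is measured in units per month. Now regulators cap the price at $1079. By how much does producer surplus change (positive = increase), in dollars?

-1398709

Setting quantity demanded equal to quantity supplied, 17613 - 8P = 8P - 3187, gives P* = 1300 and Q* = 7213.
Since 1079 < 1300, the ceiling is binding.
At P = 1079: Qd = 17613 - 8·1079 = 8981 and Qs = 8·1079 - 3187 = 5445.
Producer surplus without the control is ½ · (1300 - 398.375) · 7213 = 3251710.5625.
With the ceiling, producers sell 5445 units at 1079, so PS = ½ · (1079 - 398.375) · 5445 = 1853001.5625.
Change in producer surplus = 1853001.5625 - 3251710.5625 = -1398709.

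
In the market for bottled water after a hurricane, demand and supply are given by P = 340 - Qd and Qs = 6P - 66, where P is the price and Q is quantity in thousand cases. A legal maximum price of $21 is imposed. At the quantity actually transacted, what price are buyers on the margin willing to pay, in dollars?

280

Rearranging demand gives Qd = 340 - P. Setting quantity demanded equal to quantity supplied, 340 - P = 6P - 66, gives P* = 58 and Q* = 282.
The ceiling of 21 is below the equilibrium price 58, so it binds.
At P = 21: Qd = 340 - 21 = 319 and Qs = 6·21 - 66 = 60.
Only 60 units reach the market. On the demand curve, the marginal buyer's willingness to pay at Q = 60 is (340 - 60) = 280.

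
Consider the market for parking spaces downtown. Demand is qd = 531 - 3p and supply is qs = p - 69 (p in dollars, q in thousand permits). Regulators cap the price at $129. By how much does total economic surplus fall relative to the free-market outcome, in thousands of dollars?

Setting quantity demanded equal to quantity supplied, 531 - 3p = p - 69, gives p* = 150 and q* = 81.
The ceiling of 129 is below the equilibrium price 150, so it binds.
At p = 129: qd = 531 - 3·129 = 144 and qs = 129 - 69 = 60.
Quantity traded falls to 60. At q = 60 the demand price is (531 - 60)/3 = 157 and the supply price is 69 + 60 = 129.
Deadweight loss = ½ · (157 - 129) · (81 - 60) = ½ · 28 · 21 = 294.

294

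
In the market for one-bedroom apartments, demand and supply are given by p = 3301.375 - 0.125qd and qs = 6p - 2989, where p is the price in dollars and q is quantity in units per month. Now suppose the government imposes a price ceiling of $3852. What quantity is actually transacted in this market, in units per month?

Rearranging demand gives qd = 26411 - 8p. Equilibrium: 26411 - 8p = 6p - 2989, so 29400 = 14p and p* = 2100, q* = 9611.
The ceiling of 3852 is above the equilibrium price 2100, so it is not binding; the market clears at p* = 2100, q* = 9611.

9611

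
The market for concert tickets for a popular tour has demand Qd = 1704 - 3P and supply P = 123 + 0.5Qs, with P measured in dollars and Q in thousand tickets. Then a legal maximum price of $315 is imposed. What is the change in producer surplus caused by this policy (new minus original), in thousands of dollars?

Rearranging supply gives Qs = 2P - 246. Setting quantity demanded equal to quantity supplied, 1704 - 3P = 2P - 246, gives P* = 390 and Q* = 534.
Because the ceiling (315) lies below the market-clearing price, it is binding.
At P = 315: Qd = 1704 - 3·315 = 759 and Qs = 2·315 - 246 = 384.
Producer surplus without the control is ½ · (390 - 123) · 534 = 71289.
With the ceiling, producers sell 384 units at 315, so PS = ½ · (315 - 123) · 384 = 36864.
Change in producer surplus = 36864 - 71289 = -34425.

-34425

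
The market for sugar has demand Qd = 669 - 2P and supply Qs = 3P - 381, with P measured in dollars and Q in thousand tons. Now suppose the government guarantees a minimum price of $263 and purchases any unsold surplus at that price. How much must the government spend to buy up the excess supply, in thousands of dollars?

69695

Without the control the market clears where 669 - 2P = 3P - 381, i.e. P* = 210 and Q* = 249.
Because the floor (263) lies above the market-clearing price, it is binding.
At P = 263: Qd = 669 - 2·263 = 143 and Qs = 3·263 - 381 = 408.
Surplus = Qs - Qd = 265.
Government expenditure = surplus × support price = 265 × 263 = 69695.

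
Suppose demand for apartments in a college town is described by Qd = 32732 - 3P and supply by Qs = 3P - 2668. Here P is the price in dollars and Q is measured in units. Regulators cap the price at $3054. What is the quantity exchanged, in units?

Equilibrium: 32732 - 3P = 3P - 2668, so 35400 = 6P and P* = 5900, Q* = 15032.
The ceiling of 3054 is below the equilibrium price 5900, so it binds.
At P = 3054: Qd = 32732 - 3·3054 = 23570 and Qs = 3·3054 - 2668 = 6494.
The quantity actually transacted is the short side, supply: 6494.

6494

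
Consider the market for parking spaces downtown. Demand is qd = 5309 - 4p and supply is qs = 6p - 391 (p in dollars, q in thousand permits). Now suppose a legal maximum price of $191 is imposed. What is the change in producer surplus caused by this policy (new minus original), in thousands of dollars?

-717068

In a free market, 5309 - 4p = 6p - 391 gives the equilibrium p* = 570, q* = 3029.
Since 191 < 570, the ceiling is binding.
At p = 191: qd = 5309 - 4·191 = 4545 and qs = 6·191 - 391 = 755.
Producer surplus without the control is ½ · (570 - 391/6) · 3029 = 9174841/12.
With the ceiling, producers sell 755 units at 191, so PS = ½ · (191 - 391/6) · 755 = 570025/12.
Change in producer surplus = 570025/12 - 9174841/12 = -717068.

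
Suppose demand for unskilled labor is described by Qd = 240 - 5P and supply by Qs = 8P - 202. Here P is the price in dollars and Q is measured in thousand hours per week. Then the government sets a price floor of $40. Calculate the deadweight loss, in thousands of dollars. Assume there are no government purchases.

146.25

Without the control the market clears where 240 - 5P = 8P - 202, i.e. P* = 34 and Q* = 70.
The floor of 40 is above the equilibrium price 34, so it binds.
At P = 40: Qd = 240 - 5·40 = 40 and Qs = 8·40 - 202 = 118.
Quantity traded falls to 40. At Q = 40 the demand price is (240 - 40)/5 = 40 and the supply price is (202 + 40)/8 = 30.25.
Deadweight loss = ½ · (40 - 30.25) · (70 - 40) = ½ · 9.75 · 30 = 146.25.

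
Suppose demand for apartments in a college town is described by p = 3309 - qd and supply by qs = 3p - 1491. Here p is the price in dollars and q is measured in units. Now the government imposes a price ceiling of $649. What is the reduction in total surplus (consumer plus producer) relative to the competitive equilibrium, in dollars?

1821606

Rearranging demand gives qd = 3309 - p. Equilibrium: 3309 - p = 3p - 1491, so 4800 = 4p and p* = 1200, q* = 2109.
Since 649 < 1200, the ceiling is binding.
At p = 649: qd = 3309 - 649 = 2660 and qs = 3·649 - 1491 = 456.
Quantity traded falls to 456. At q = 456 the demand price is 3309 - 456 = 2853 and the supply price is (1491 + 456)/3 = 649.
Deadweight loss = ½ · (2853 - 649) · (2109 - 456) = ½ · 2204 · 1653 = 1821606.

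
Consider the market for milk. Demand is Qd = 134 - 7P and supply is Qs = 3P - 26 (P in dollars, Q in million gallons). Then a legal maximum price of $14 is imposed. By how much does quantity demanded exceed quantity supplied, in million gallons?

Equilibrium: 134 - 7P = 3P - 26, so 160 = 10P and P* = 16, Q* = 22.
Because the ceiling (14) lies below the market-clearing price, it is binding.
At P = 14: Qd = 134 - 7·14 = 36 and Qs = 3·14 - 26 = 16.
Shortage = Qd - Qs = 36 - 16 = 20.

20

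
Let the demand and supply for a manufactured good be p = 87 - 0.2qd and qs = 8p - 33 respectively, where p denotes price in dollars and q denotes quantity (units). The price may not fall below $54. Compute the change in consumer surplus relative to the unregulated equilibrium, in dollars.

Rearranging demand gives qd = 435 - 5p. Equilibrium: 435 - 5p = 8p - 33, so 468 = 13p and p* = 36, q* = 255.
Because the floor (54) lies above the market-clearing price, it is binding.
At p = 54: qd = 435 - 5·54 = 165 and qs = 8·54 - 33 = 399.
Consumer surplus without the control is ½ · (87 - 36) · 255 = 6502.5.
With the floor, consumers buy 165 units at 54, so CS = ½ · (87 - 54) · 165 = 2722.5.
Change in consumer surplus = 2722.5 - 6502.5 = -3780.

-3780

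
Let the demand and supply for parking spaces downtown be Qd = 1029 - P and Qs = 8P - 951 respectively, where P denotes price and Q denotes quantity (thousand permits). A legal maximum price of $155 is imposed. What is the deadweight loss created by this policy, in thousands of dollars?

152100

In a free market, 1029 - P = 8P - 951 gives the equilibrium P* = 220, Q* = 809.
Since 155 < 220, the ceiling is binding.
At P = 155: Qd = 1029 - 155 = 874 and Qs = 8·155 - 951 = 289.
Quantity traded falls to 289. At Q = 289 the demand price is 1029 - 289 = 740 and the supply price is (951 + 289)/8 = 155.
Deadweight loss = ½ · (740 - 155) · (809 - 289) = ½ · 585 · 520 = 152100.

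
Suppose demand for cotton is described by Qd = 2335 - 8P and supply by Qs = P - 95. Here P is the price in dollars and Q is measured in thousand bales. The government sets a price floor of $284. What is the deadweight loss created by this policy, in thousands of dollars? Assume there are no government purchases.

In a free market, 2335 - 8P = P - 95 gives the equilibrium P* = 270, Q* = 175.
Since 284 > 270, the floor is binding.
At P = 284: Qd = 2335 - 8·284 = 63 and Qs = 284 - 95 = 189.
Quantity traded falls to 63. At Q = 63 the demand price is (2335 - 63)/8 = 284 and the supply price is 95 + 63 = 158.
Deadweight loss = ½ · (284 - 158) · (175 - 63) = ½ · 126 · 112 = 7056.

7056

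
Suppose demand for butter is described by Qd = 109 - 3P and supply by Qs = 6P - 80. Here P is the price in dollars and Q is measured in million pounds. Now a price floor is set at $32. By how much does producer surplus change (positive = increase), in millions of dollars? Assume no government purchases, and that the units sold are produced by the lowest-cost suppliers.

Equilibrium: 109 - 3P = 6P - 80, so 189 = 9P and P* = 21, Q* = 46.
Since 32 > 21, the floor is binding.
At P = 32: Qd = 109 - 3·32 = 13 and Qs = 6·32 - 80 = 112.
Producer surplus without the control is ½ · (21 - 40/3) · 46 = 529/3.
With the floor, 13 units are sold at 32. The supply price at Q = 13 is 15.5, so PS = ½ · [(32 - 40/3) + (32 - 15.5)] · 13 = 2743/12.
Change in producer surplus = 2743/12 - 529/3 = 52.25.

52.25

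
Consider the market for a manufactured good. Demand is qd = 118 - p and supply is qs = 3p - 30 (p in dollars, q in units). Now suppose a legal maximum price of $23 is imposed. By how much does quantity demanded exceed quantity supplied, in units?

56

Without the control the market clears where 118 - p = 3p - 30, i.e. p* = 37 and q* = 81.
Since 23 < 37, the ceiling is binding.
At p = 23: qd = 118 - 23 = 95 and qs = 3·23 - 30 = 39.
Shortage = qd - qs = 95 - 39 = 56.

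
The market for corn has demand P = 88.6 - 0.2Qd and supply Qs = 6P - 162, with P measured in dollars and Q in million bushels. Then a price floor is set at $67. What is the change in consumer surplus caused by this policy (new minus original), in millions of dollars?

Rearranging demand gives Qd = 443 - 5P. In a free market, 443 - 5P = 6P - 162 gives the equilibrium P* = 55, Q* = 168.
The floor of 67 is above the equilibrium price 55, so it binds.
At P = 67: Qd = 443 - 5·67 = 108 and Qs = 6·67 - 162 = 240.
Consumer surplus without the control is ½ · (88.6 - 55) · 168 = 2822.4.
With the floor, consumers buy 108 units at 67, so CS = ½ · (88.6 - 67) · 108 = 1166.4.
Change in consumer surplus = 1166.4 - 2822.4 = -1656.

-1656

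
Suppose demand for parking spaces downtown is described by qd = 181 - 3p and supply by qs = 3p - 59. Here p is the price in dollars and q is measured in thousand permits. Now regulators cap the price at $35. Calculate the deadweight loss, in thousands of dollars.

Equilibrium: 181 - 3p = 3p - 59, so 240 = 6p and p* = 40, q* = 61.
The ceiling of 35 is below the equilibrium price 40, so it binds.
At p = 35: qd = 181 - 3·35 = 76 and qs = 3·35 - 59 = 46.
Quantity traded falls to 46. At q = 46 the demand price is (181 - 46)/3 = 45 and the supply price is (59 + 46)/3 = 35.
Deadweight loss = ½ · (45 - 35) · (61 - 46) = ½ · 10 · 15 = 75.

75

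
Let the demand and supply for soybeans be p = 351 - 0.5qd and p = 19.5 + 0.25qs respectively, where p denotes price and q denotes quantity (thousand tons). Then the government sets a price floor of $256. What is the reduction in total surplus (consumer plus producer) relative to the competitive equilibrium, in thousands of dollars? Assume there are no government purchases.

Rearranging demand gives qd = 702 - 2p; rearranging supply gives qs = 4p - 78. Setting quantity demanded equal to quantity supplied, 702 - 2p = 4p - 78, gives p* = 130 and q* = 442.
Because the floor (256) lies above the market-clearing price, it is binding.
At p = 256: qd = 702 - 2·256 = 190 and qs = 4·256 - 78 = 946.
Quantity traded falls to 190. At q = 190 the demand price is (702 - 190)/2 = 256 and the supply price is (78 + 190)/4 = 67.
Deadweight loss = ½ · (256 - 67) · (442 - 190) = ½ · 189 · 252 = 23814.

23814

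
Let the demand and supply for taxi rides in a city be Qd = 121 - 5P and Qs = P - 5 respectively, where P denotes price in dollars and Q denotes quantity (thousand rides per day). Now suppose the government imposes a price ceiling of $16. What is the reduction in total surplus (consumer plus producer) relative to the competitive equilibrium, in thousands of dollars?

15

Without the control the market clears where 121 - 5P = P - 5, i.e. P* = 21 and Q* = 16.
Since 16 < 21, the ceiling is binding.
At P = 16: Qd = 121 - 5·16 = 41 and Qs = 16 - 5 = 11.
Quantity traded falls to 11. At Q = 11 the demand price is (121 - 11)/5 = 22 and the supply price is 5 + 11 = 16.
Deadweight loss = ½ · (22 - 16) · (16 - 11) = ½ · 6 · 5 = 15.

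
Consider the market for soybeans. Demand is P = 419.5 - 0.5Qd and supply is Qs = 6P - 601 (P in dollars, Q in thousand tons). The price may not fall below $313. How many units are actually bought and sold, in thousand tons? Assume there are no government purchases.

213

Rearranging demand gives Qd = 839 - 2P. Without the control the market clears where 839 - 2P = 6P - 601, i.e. P* = 180 and Q* = 479.
The floor of 313 is above the equilibrium price 180, so it binds.
At P = 313: Qd = 839 - 2·313 = 213 and Qs = 6·313 - 601 = 1277.
The quantity actually transacted is the short side, demand: 213.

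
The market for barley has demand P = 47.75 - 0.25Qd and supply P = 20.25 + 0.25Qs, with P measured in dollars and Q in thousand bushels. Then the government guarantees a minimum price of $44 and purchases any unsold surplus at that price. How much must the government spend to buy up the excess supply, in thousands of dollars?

Rearranging demand gives Qd = 191 - 4P; rearranging supply gives Qs = 4P - 81. In a free market, 191 - 4P = 4P - 81 gives the equilibrium P* = 34, Q* = 55.
Since 44 > 34, the floor is binding.
At P = 44: Qd = 191 - 4·44 = 15 and Qs = 4·44 - 81 = 95.
Surplus = Qs - Qd = 80.
Government expenditure = surplus × support price = 80 × 44 = 3520.

3520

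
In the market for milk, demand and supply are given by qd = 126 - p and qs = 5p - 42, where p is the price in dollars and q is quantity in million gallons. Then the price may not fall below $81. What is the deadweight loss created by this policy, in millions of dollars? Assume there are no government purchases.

In a free market, 126 - p = 5p - 42 gives the equilibrium p* = 28, q* = 98.
Since 81 > 28, the floor is binding.
At p = 81: qd = 126 - 81 = 45 and qs = 5·81 - 42 = 363.
Quantity traded falls to 45. At q = 45 the demand price is 126 - 45 = 81 and the supply price is (42 + 45)/5 = 17.4.
Deadweight loss = ½ · (81 - 17.4) · (98 - 45) = ½ · 63.6 · 53 = 1685.4.

1685.4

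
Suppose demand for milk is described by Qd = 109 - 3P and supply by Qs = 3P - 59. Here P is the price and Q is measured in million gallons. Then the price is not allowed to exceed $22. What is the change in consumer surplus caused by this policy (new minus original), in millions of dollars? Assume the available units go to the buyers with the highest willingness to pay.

-12

Setting quantity demanded equal to quantity supplied, 109 - 3P = 3P - 59, gives P* = 28 and Q* = 25.
The ceiling of 22 is below the equilibrium price 28, so it binds.
At P = 22: Qd = 109 - 3·22 = 43 and Qs = 3·22 - 59 = 7.
Consumer surplus without the control is ½ · (109/3 - 28) · 25 = 625/6.
With the ceiling, 7 units are sold at 22 (assume they go to the highest-value buyers). The demand price at Q = 7 is 34, so CS = ½ · [(109/3 - 22) + (34 - 22)] · 7 = 553/6.
Change in consumer surplus = 553/6 - 625/6 = -12.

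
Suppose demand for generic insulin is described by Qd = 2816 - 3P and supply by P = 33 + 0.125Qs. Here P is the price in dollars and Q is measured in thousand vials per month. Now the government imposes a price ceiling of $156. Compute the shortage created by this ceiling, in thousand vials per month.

1364

Rearranging supply gives Qs = 8P - 264. Setting quantity demanded equal to quantity supplied, 2816 - 3P = 8P - 264, gives P* = 280 and Q* = 1976.
The ceiling of 156 is below the equilibrium price 280, so it binds.
At P = 156: Qd = 2816 - 3·156 = 2348 and Qs = 8·156 - 264 = 984.
Shortage = Qd - Qs = 2348 - 984 = 1364.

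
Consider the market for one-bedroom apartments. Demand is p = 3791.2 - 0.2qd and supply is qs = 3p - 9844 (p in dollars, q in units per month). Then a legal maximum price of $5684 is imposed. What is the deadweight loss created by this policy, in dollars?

0

Rearranging demand gives qd = 18956 - 5p. Setting quantity demanded equal to quantity supplied, 18956 - 5p = 3p - 9844, gives p* = 3600 and q* = 956.
Since 5684 is above p* = 3600, the ceiling does not bind and the free-market outcome prevails.
Since the control does not bind, no trades are prevented and deadweight loss is zero.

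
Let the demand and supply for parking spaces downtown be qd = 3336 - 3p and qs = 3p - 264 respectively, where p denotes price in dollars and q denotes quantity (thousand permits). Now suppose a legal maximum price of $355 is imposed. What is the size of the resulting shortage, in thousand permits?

1470

Without the control the market clears where 3336 - 3p = 3p - 264, i.e. p* = 600 and q* = 1536.
Because the ceiling (355) lies below the market-clearing price, it is binding.
At p = 355: qd = 3336 - 3·355 = 2271 and qs = 3·355 - 264 = 801.
Shortage = qd - qs = 2271 - 801 = 1470.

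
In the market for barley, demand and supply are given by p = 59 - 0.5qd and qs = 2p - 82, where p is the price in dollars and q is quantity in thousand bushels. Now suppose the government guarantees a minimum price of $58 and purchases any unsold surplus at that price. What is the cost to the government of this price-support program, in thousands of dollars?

Rearranging demand gives qd = 118 - 2p. Equilibrium: 118 - 2p = 2p - 82, so 200 = 4p and p* = 50, q* = 18.
The floor of 58 is above the equilibrium price 50, so it binds.
At p = 58: qd = 118 - 2·58 = 2 and qs = 2·58 - 82 = 34.
Surplus = qs - qd = 32.
Government expenditure = surplus × support price = 32 × 58 = 1856.

1856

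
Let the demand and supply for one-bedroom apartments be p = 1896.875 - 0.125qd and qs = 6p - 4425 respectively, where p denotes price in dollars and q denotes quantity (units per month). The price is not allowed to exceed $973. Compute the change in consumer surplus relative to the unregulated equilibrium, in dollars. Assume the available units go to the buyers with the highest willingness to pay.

Rearranging demand gives qd = 15175 - 8p. Equilibrium: 15175 - 8p = 6p - 4425, so 19600 = 14p and p* = 1400, q* = 3975.
Because the ceiling (973) lies below the market-clearing price, it is binding.
At p = 973: qd = 15175 - 8·973 = 7391 and qs = 6·973 - 4425 = 1413.
Consumer surplus without the control is ½ · (1896.875 - 1400) · 3975 = 987539.0625.
With the ceiling, 1413 units are sold at 973 (assume they go to the highest-value buyers). The demand price at q = 1413 is 1720.25, so CS = ½ · [(1896.875 - 973) + (1720.25 - 973)] · 1413 = 1180649.8125.
Change in consumer surplus = 1180649.8125 - 987539.0625 = 193110.75.

193110.75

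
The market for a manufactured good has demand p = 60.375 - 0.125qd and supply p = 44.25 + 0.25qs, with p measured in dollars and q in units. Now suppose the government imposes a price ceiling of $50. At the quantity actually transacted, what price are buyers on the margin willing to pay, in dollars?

Rearranging demand gives qd = 483 - 8p; rearranging supply gives qs = 4p - 177. Setting quantity demanded equal to quantity supplied, 483 - 8p = 4p - 177, gives p* = 55 and q* = 43.
Because the ceiling (50) lies below the market-clearing price, it is binding.
At p = 50: qd = 483 - 8·50 = 83 and qs = 4·50 - 177 = 23.
Only 23 units reach the market. On the demand curve, the marginal buyer's willingness to pay at q = 23 is (483 - 23)/8 = 57.5.

57.5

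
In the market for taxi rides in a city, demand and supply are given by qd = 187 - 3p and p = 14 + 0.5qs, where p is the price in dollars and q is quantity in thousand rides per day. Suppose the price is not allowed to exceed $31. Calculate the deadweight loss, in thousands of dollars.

240

Rearranging supply gives qs = 2p - 28. Without the control the market clears where 187 - 3p = 2p - 28, i.e. p* = 43 and q* = 58.
Since 31 < 43, the ceiling is binding.
At p = 31: qd = 187 - 3·31 = 94 and qs = 2·31 - 28 = 34.
Quantity traded falls to 34. At q = 34 the demand price is (187 - 34)/3 = 51 and the supply price is (28 + 34)/2 = 31.
Deadweight loss = ½ · (51 - 31) · (58 - 34) = ½ · 20 · 24 = 240.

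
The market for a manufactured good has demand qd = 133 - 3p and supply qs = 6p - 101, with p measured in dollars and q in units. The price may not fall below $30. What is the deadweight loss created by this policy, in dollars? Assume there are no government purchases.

Setting quantity demanded equal to quantity supplied, 133 - 3p = 6p - 101, gives p* = 26 and q* = 55.
Since 30 > 26, the floor is binding.
At p = 30: qd = 133 - 3·30 = 43 and qs = 6·30 - 101 = 79.
Quantity traded falls to 43. At q = 43 the demand price is (133 - 43)/3 = 30 and the supply price is (101 + 43)/6 = 24.
Deadweight loss = ½ · (30 - 24) · (55 - 43) = ½ · 6 · 12 = 36.

36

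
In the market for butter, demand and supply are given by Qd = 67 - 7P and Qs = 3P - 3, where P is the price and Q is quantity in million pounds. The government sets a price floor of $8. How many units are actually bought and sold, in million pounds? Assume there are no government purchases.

Equilibrium: 67 - 7P = 3P - 3, so 70 = 10P and P* = 7, Q* = 18.
Since 8 > 7, the floor is binding.
At P = 8: Qd = 67 - 7·8 = 11 and Qs = 3·8 - 3 = 21.
The quantity actually transacted is the short side, demand: 11.

11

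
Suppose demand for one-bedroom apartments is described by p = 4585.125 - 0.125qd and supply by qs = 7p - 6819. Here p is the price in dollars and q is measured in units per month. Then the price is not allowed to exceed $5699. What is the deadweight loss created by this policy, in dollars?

0

Rearranging demand gives qd = 36681 - 8p. Equilibrium: 36681 - 8p = 7p - 6819, so 43500 = 15p and p* = 2900, q* = 13481.
The ceiling of 5699 is above the equilibrium price 2900, so it is not binding; the market clears at p* = 2900, q* = 13481.
Since the control does not bind, no trades are prevented and deadweight loss is zero.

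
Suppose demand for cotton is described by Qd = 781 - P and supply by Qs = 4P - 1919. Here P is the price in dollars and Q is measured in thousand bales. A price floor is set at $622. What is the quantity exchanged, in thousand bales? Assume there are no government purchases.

Setting quantity demanded equal to quantity supplied, 781 - P = 4P - 1919, gives P* = 540 and Q* = 241.
Since 622 > 540, the floor is binding.
At P = 622: Qd = 781 - 622 = 159 and Qs = 4·622 - 1919 = 569.
The quantity actually transacted is the short side, demand: 159.

159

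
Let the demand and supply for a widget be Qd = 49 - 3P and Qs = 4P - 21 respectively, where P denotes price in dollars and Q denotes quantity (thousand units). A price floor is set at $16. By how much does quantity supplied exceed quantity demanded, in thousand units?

42

In a free market, 49 - 3P = 4P - 21 gives the equilibrium P* = 10, Q* = 19.
Because the floor (16) lies above the market-clearing price, it is binding.
At P = 16: Qd = 49 - 3·16 = 1 and Qs = 4·16 - 21 = 43.
Surplus = Qs - Qd = 43 - 1 = 42.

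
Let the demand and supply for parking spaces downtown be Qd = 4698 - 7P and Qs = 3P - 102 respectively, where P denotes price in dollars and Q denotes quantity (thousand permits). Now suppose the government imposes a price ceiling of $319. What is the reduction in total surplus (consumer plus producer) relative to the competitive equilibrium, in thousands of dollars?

Equilibrium: 4698 - 7P = 3P - 102, so 4800 = 10P and P* = 480, Q* = 1338.
Because the ceiling (319) lies below the market-clearing price, it is binding.
At P = 319: Qd = 4698 - 7·319 = 2465 and Qs = 3·319 - 102 = 855.
Quantity traded falls to 855. At Q = 855 the demand price is (4698 - 855)/7 = 549 and the supply price is (102 + 855)/3 = 319.
Deadweight loss = ½ · (549 - 319) · (1338 - 855) = ½ · 230 · 483 = 55545.

55545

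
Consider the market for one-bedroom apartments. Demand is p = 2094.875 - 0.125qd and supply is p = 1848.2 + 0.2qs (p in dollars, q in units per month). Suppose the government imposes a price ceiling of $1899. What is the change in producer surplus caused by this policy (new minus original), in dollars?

Rearranging demand gives qd = 16759 - 8p; rearranging supply gives qs = 5p - 9241. Equilibrium: 16759 - 8p = 5p - 9241, so 26000 = 13p and p* = 2000, q* = 759.
Because the ceiling (1899) lies below the market-clearing price, it is binding.
At p = 1899: qd = 16759 - 8·1899 = 1567 and qs = 5·1899 - 9241 = 254.
Producer surplus without the control is ½ · (2000 - 1848.2) · 759 = 57608.1.
With the ceiling, producers sell 254 units at 1899, so PS = ½ · (1899 - 1848.2) · 254 = 6451.6.
Change in producer surplus = 6451.6 - 57608.1 = -51156.5.

-51156.5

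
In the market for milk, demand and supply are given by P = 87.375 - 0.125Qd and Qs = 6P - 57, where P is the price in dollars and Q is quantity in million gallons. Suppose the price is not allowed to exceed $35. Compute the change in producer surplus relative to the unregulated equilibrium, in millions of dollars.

-3990

Rearranging demand gives Qd = 699 - 8P. Equilibrium: 699 - 8P = 6P - 57, so 756 = 14P and P* = 54, Q* = 267.
Since 35 < 54, the ceiling is binding.
At P = 35: Qd = 699 - 8·35 = 419 and Qs = 6·35 - 57 = 153.
Producer surplus without the control is ½ · (54 - 9.5) · 267 = 5940.75.
With the ceiling, producers sell 153 units at 35, so PS = ½ · (35 - 9.5) · 153 = 1950.75.
Change in producer surplus = 1950.75 - 5940.75 = -3990.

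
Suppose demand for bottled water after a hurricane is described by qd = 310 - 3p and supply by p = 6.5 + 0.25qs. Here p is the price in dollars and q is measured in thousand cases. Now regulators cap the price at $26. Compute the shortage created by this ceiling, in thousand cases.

154

Rearranging supply gives qs = 4p - 26. Setting quantity demanded equal to quantity supplied, 310 - 3p = 4p - 26, gives p* = 48 and q* = 166.
Since 26 < 48, the ceiling is binding.
At p = 26: qd = 310 - 3·26 = 232 and qs = 4·26 - 26 = 78.
Shortage = qd - qs = 232 - 78 = 154.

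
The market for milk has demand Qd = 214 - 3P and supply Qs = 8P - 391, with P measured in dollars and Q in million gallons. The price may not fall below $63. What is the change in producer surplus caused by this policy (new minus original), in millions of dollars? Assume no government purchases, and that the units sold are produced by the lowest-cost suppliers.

Without the control the market clears where 214 - 3P = 8P - 391, i.e. P* = 55 and Q* = 49.
Since 63 > 55, the floor is binding.
At P = 63: Qd = 214 - 3·63 = 25 and Qs = 8·63 - 391 = 113.
Producer surplus without the control is ½ · (55 - 48.875) · 49 = 150.0625.
With the floor, 25 units are sold at 63. The supply price at Q = 25 is 52, so PS = ½ · [(63 - 48.875) + (63 - 52)] · 25 = 314.0625.
Change in producer surplus = 314.0625 - 150.0625 = 164.

164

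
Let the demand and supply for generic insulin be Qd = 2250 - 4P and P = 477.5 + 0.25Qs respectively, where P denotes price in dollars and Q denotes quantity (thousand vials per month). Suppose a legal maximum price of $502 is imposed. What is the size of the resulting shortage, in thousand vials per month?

Rearranging supply gives Qs = 4P - 1910. Equilibrium: 2250 - 4P = 4P - 1910, so 4160 = 8P and P* = 520, Q* = 170.
The ceiling of 502 is below the equilibrium price 520, so it binds.
At P = 502: Qd = 2250 - 4·502 = 242 and Qs = 4·502 - 1910 = 98.
Shortage = Qd - Qs = 242 - 98 = 144.

144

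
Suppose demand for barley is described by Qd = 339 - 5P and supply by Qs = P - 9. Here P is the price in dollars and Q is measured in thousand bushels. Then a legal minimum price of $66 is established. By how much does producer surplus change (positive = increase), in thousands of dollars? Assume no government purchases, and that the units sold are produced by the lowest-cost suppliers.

-728

Setting quantity demanded equal to quantity supplied, 339 - 5P = P - 9, gives P* = 58 and Q* = 49.
The floor of 66 is above the equilibrium price 58, so it binds.
At P = 66: Qd = 339 - 5·66 = 9 and Qs = 66 - 9 = 57.
Producer surplus without the control is ½ · (58 - 9) · 49 = 1200.5.
With the floor, 9 units are sold at 66. The supply price at Q = 9 is 18, so PS = ½ · [(66 - 9) + (66 - 18)] · 9 = 472.5.
Change in producer surplus = 472.5 - 1200.5 = -728.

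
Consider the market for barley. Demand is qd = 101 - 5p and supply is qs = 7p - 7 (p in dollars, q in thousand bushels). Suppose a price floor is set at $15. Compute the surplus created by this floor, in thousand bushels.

72

Equilibrium: 101 - 5p = 7p - 7, so 108 = 12p and p* = 9, q* = 56.
The floor of 15 is above the equilibrium price 9, so it binds.
At p = 15: qd = 101 - 5·15 = 26 and qs = 7·15 - 7 = 98.
Surplus = qs - qd = 98 - 26 = 72.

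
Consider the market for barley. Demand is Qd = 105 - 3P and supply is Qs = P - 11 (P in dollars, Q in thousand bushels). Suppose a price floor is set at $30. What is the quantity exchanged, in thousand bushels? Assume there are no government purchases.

15

In a free market, 105 - 3P = P - 11 gives the equilibrium P* = 29, Q* = 18.
Since 30 > 29, the floor is binding.
At P = 30: Qd = 105 - 3·30 = 15 and Qs = 30 - 11 = 19.
The quantity actually transacted is the short side, demand: 15.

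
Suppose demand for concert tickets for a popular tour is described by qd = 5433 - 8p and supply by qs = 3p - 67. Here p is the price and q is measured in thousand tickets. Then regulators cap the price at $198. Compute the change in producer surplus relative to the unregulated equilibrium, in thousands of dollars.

Equilibrium: 5433 - 8p = 3p - 67, so 5500 = 11p and p* = 500, q* = 1433.
The ceiling of 198 is below the equilibrium price 500, so it binds.
At p = 198: qd = 5433 - 8·198 = 3849 and qs = 3·198 - 67 = 527.
Producer surplus without the control is ½ · (500 - 67/3) · 1433 = 2053489/6.
With the ceiling, producers sell 527 units at 198, so PS = ½ · (198 - 67/3) · 527 = 277729/6.
Change in producer surplus = 277729/6 - 2053489/6 = -295960.

-295960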